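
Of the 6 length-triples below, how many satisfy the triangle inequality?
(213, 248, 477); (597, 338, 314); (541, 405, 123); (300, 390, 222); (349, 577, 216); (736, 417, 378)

3

(213,248,477): 213+248 ≤ 477 → not valid
(314,338,597): 314+338 > 597 → valid
(123,405,541): 123+405 ≤ 541 → not valid
(222,300,390): 222+300 > 390 → valid
(216,349,577): 216+349 ≤ 577 → not valid
(378,417,736): 378+417 > 736 → valid
3 of the 6 triples form a triangle.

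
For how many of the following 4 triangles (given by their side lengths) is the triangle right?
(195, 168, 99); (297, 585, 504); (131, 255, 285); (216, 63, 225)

(195,168,99): 99²+168² = 38025 = 195² → right
(297,585,504): 297²+504² = 342225 = 585² → right
(131,255,285): 131²+255² = 82186 > 81225 = 285² → acute
(216,63,225): 63²+216² = 50625 = 225² → right
3 of the 4 are right.

3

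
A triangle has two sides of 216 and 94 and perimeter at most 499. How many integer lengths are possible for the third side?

Triangle inequality: 122 < x < 310. Perimeter ≤ 499 gives x ≤ 499 − 216 − 94 = 189.
So 122 < x ≤ 189; integers 123 through 189: 67 values.

67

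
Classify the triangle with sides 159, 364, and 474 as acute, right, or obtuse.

Compare the square of the longest side to the sum of squares of the other two: 159² + 364² = 157777 < 224676 = 474².

obtuse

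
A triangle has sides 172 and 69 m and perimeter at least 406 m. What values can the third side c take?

Triangle inequality alone gives 103 < c < 241.
The perimeter condition gives c ≥ 406 − 172 − 69 = 165.
Intersecting the two: 165 ≤ c < 241.

165 ≤ c < 241 m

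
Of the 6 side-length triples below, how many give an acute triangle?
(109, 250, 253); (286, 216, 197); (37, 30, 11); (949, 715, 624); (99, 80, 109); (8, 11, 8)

4

(109,250,253): 109²+250² = 74381 > 64009 = 253² → acute
(286,216,197): 197²+216² = 85465 > 81796 = 286² → acute
(37,30,11): 11²+30² = 1021 < 1369 = 37² → obtuse
(949,715,624): 624²+715² = 900601 = 949² → right
(99,80,109): 80²+99² = 16201 > 11881 = 109² → acute
(8,11,8): 8²+8² = 128 > 121 = 11² → acute
4 of the 6 are acute.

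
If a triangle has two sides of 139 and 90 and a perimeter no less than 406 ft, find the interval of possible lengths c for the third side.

Triangle inequality alone gives 49 < c < 229.
The perimeter condition gives c ≥ 406 − 139 − 90 = 177.
Intersecting the two: 177 ≤ c < 229.

177 ≤ c < 229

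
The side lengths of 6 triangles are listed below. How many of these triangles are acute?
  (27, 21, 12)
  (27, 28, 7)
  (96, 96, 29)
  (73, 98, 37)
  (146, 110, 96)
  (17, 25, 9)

1

(27,21,12): 12²+21² = 585 < 729 = 27² → obtuse
(27,28,7): 7²+27² = 778 < 784 = 28² → obtuse
(96,96,29): 29²+96² = 10057 > 9216 = 96² → acute
(73,98,37): 37²+73² = 6698 < 9604 = 98² → obtuse
(146,110,96): 96²+110² = 21316 = 146² → right
(17,25,9): 9²+17² = 370 < 625 = 25² → obtuse
1 of the 6 is acute.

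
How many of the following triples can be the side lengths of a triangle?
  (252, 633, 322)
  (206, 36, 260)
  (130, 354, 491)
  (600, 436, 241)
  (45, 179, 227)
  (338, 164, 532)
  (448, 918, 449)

1

(252,322,633): 252+322 ≤ 633 → not valid
(36,206,260): 36+206 ≤ 260 → not valid
(130,354,491): 130+354 ≤ 491 → not valid
(241,436,600): 241+436 > 600 → valid
(45,179,227): 45+179 ≤ 227 → not valid
(164,338,532): 164+338 ≤ 532 → not valid
(448,449,918): 448+449 ≤ 918 → not valid
1 of the 7 triples forms a triangle.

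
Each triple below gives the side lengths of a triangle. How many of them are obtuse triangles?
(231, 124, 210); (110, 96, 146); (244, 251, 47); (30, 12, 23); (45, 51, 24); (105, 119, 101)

2

(231,124,210): 124²+210² = 59476 > 53361 = 231² → acute
(110,96,146): 96²+110² = 21316 = 146² → right
(244,251,47): 47²+244² = 61745 < 63001 = 251² → obtuse
(30,12,23): 12²+23² = 673 < 900 = 30² → obtuse
(45,51,24): 24²+45² = 2601 = 51² → right
(105,119,101): 101²+105² = 21226 > 14161 = 119² → acute
2 of the 6 are obtuse.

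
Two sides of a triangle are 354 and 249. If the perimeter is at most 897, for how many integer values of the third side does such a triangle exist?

Triangle inequality: 105 < x < 603. Perimeter ≤ 897 gives x ≤ 897 − 354 − 249 = 294.
So 105 < x ≤ 294; integers 106 through 294: 189 values.

189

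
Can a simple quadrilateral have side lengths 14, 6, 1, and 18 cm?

Yes

A quadrilateral exists iff every side is shorter than the sum of the others — equivalently, the longest side is less than the sum of the rest.
Longest side 18 < 21 (sum of the remaining 3), so yes.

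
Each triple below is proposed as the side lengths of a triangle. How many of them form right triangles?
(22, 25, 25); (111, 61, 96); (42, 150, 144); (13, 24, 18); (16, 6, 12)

(22,25,25): 22²+25² = 1109 > 625 = 25² → acute
(111,61,96): 61²+96² = 12937 > 12321 = 111² → acute
(42,150,144): 42²+144² = 22500 = 150² → right
(13,24,18): 13²+18² = 493 < 576 = 24² → obtuse
(16,6,12): 6²+12² = 180 < 256 = 16² → obtuse
1 of the 5 is right.

1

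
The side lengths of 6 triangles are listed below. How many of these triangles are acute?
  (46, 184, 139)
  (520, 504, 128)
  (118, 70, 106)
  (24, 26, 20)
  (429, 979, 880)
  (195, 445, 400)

(46,184,139): 46²+139² = 21437 < 33856 = 184² → obtuse
(520,504,128): 128²+504² = 270400 = 520² → right
(118,70,106): 70²+106² = 16136 > 13924 = 118² → acute
(24,26,20): 20²+24² = 976 > 676 = 26² → acute
(429,979,880): 429²+880² = 958441 = 979² → right
(195,445,400): 195²+400² = 198025 = 445² → right
2 of the 6 are acute.

2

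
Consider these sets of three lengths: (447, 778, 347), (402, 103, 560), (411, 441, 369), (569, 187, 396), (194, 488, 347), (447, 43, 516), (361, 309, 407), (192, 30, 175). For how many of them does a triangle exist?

(347,447,778): 347+447 > 778 → valid
(103,402,560): 103+402 ≤ 560 → not valid
(369,411,441): 369+411 > 441 → valid
(187,396,569): 187+396 > 569 → valid
(194,347,488): 194+347 > 488 → valid
(43,447,516): 43+447 ≤ 516 → not valid
(309,361,407): 309+361 > 407 → valid
(30,175,192): 30+175 > 192 → valid
6 of the 8 triples form a triangle.

6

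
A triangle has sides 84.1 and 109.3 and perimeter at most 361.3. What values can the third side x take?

Triangle inequality alone gives 25.2 < x < 193.4.
The perimeter condition gives x ≤ 361.3 − 84.1 − 109.3 = 167.9.
Intersecting the two: 25.2 < x ≤ 167.9.

25.2 < x ≤ 167.9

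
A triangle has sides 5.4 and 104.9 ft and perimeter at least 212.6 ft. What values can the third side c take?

Triangle inequality alone gives 99.5 < c < 110.3.
The perimeter condition gives c ≥ 212.6 − 5.4 − 104.9 = 102.3.
Intersecting the two: 102.3 ≤ c < 110.3.

102.3 ≤ c < 110.3 ft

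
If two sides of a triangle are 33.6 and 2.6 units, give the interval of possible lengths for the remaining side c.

By the triangle inequality, c must be less than 33.6 + 2.6 = 36.2 and greater than |33.6 − 2.6| = 31.0.

31.0 < c < 36.2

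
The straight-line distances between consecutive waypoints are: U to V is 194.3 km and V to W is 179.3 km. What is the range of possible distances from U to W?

By the triangle inequality, |194.3 − 179.3| ≤ UW ≤ 194.3 + 179.3.

15.0 ≤ UW ≤ 373.6 km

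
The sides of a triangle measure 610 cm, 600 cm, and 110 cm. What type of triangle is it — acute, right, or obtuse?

right

Compare the square of the longest side to the sum of squares of the other two: 110² + 600² = 372100 = 610².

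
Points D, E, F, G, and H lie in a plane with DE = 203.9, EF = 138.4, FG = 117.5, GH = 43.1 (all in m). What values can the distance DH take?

The maximum is all hops collinear in one direction: 203.9 + 138.4 + 117.5 + 43.1 = 502.9.
The longest hop is 203.9; the others sum to 299.0. Since 203.9 ≤ 299.0, the path can fold back on itself completely, so the minimum distance is 0.

0 ≤ DH ≤ 502.9 m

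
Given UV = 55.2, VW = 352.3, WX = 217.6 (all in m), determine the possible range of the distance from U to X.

The maximum is all hops collinear in one direction: 55.2 + 352.3 + 217.6 = 625.1.
The longest hop is 352.3; the others sum to 272.8. Folding the others back against it leaves at least 352.3 − 272.8 = 79.5.

79.5 ≤ UX ≤ 625.1 m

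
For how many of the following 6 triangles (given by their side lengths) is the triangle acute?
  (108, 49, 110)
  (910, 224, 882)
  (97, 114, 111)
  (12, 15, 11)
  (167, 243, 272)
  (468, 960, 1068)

4

(108,49,110): 49²+108² = 14065 > 12100 = 110² → acute
(910,224,882): 224²+882² = 828100 = 910² → right
(97,114,111): 97²+111² = 21730 > 12996 = 114² → acute
(12,15,11): 11²+12² = 265 > 225 = 15² → acute
(167,243,272): 167²+243² = 86938 > 73984 = 272² → acute
(468,960,1068): 468²+960² = 1140624 = 1068² → right
4 of the 6 are acute.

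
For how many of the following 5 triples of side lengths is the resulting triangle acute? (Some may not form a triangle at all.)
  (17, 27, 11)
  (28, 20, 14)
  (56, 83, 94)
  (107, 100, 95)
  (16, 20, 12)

(17,27,11): 11²+17² = 410 < 729 = 27² → obtuse
(28,20,14): 14²+20² = 596 < 784 = 28² → obtuse
(56,83,94): 56²+83² = 10025 > 8836 = 94² → acute
(107,100,95): 95²+100² = 19025 > 11449 = 107² → acute
(16,20,12): 12²+16² = 400 = 20² → right
2 of the 5 are acute.

2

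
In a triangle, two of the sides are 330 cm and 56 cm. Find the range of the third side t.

274 < t < 386

By the triangle inequality, t must be less than 330 + 56 = 386 and greater than |330 − 56| = 274.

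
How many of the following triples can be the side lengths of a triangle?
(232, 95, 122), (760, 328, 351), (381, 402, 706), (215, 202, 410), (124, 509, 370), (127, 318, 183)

(95,122,232): 95+122 ≤ 232 → not valid
(328,351,760): 328+351 ≤ 760 → not valid
(381,402,706): 381+402 > 706 → valid
(202,215,410): 202+215 > 410 → valid
(124,370,509): 124+370 ≤ 509 → not valid
(127,183,318): 127+183 ≤ 318 → not valid
2 of the 6 triples form a triangle.

2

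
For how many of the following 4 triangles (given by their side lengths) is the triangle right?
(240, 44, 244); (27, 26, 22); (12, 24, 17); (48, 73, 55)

2

(240,44,244): 44²+240² = 59536 = 244² → right
(27,26,22): 22²+26² = 1160 > 729 = 27² → acute
(12,24,17): 12²+17² = 433 < 576 = 24² → obtuse
(48,73,55): 48²+55² = 5329 = 73² → right
2 of the 4 are right.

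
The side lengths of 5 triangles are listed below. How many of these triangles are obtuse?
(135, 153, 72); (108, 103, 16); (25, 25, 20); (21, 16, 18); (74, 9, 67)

(135,153,72): 72²+135² = 23409 = 153² → right
(108,103,16): 16²+103² = 10865 < 11664 = 108² → obtuse
(25,25,20): 20²+25² = 1025 > 625 = 25² → acute
(21,16,18): 16²+18² = 580 > 441 = 21² → acute
(74,9,67): 9²+67² = 4570 < 5476 = 74² → obtuse
2 of the 5 are obtuse.

2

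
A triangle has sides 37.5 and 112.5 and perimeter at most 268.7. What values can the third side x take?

Triangle inequality alone gives 75.0 < x < 150.0.
The perimeter condition gives x ≤ 268.7 − 37.5 − 112.5 = 118.7.
Intersecting the two: 75.0 < x ≤ 118.7.

75.0 < x ≤ 118.7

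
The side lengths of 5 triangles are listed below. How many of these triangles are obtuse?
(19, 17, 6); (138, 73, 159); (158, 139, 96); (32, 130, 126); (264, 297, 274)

2

(19,17,6): 6²+17² = 325 < 361 = 19² → obtuse
(138,73,159): 73²+138² = 24373 < 25281 = 159² → obtuse
(158,139,96): 96²+139² = 28537 > 24964 = 158² → acute
(32,130,126): 32²+126² = 16900 = 130² → right
(264,297,274): 264²+274² = 144772 > 88209 = 297² → acute
2 of the 5 are obtuse.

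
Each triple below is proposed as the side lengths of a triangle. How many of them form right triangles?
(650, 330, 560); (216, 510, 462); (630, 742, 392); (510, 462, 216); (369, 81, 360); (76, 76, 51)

(650,330,560): 330²+560² = 422500 = 650² → right
(216,510,462): 216²+462² = 260100 = 510² → right
(630,742,392): 392²+630² = 550564 = 742² → right
(510,462,216): 216²+462² = 260100 = 510² → right
(369,81,360): 81²+360² = 136161 = 369² → right
(76,76,51): 51²+76² = 8377 > 5776 = 76² → acute
5 of the 6 are right.

5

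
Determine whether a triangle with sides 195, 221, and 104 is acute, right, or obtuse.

right

Compare the square of the longest side to the sum of squares of the other two: 104² + 195² = 48841 = 221².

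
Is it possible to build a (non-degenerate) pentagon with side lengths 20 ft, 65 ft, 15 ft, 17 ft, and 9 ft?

No

For a pentagon, each side must be shorter than the sum of the others.
Here the longest side is 65, but the remaining 4 sides sum to only 61.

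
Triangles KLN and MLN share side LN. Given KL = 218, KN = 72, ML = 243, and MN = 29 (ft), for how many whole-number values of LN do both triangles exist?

57

From triangle KLN: 146 < LN < 290.
From triangle MLN: 214 < LN < 272.
Intersection: 214 < LN < 272, so integers 215 through 271: 57 values.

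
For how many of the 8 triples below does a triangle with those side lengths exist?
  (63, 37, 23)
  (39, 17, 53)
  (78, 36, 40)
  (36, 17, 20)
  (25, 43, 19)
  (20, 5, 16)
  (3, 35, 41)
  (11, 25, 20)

5

(23,37,63): 23+37 ≤ 63 → not valid
(17,39,53): 17+39 > 53 → valid
(36,40,78): 36+40 ≤ 78 → not valid
(17,20,36): 17+20 > 36 → valid
(19,25,43): 19+25 > 43 → valid
(5,16,20): 5+16 > 20 → valid
(3,35,41): 3+35 ≤ 41 → not valid
(11,20,25): 11+20 > 25 → valid
5 of the 8 triples form a triangle.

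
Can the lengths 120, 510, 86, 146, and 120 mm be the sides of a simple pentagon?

No

For a pentagon, each side must be shorter than the sum of the others.
Here the longest side is 510, but the remaining 4 sides sum to only 472.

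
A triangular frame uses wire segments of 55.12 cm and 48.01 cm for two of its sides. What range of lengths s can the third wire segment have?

7.11 < s < 103.13 (cm)

By the triangle inequality, s must be less than 55.12 + 48.01 = 103.13 and greater than |55.12 − 48.01| = 7.11.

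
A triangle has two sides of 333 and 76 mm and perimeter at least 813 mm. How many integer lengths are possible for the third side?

5

Triangle inequality: 257 < x < 409. Perimeter ≥ 813 gives x ≥ 813 − 333 − 76 = 404.
So 404 ≤ x < 409; integers 404 through 408: 5 values.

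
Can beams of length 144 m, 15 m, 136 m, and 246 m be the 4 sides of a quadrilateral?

Yes

A quadrilateral exists iff every side is shorter than the sum of the others — equivalently, the longest side is less than the sum of the rest.
Longest side 246 < 295 (sum of the remaining 3), so yes.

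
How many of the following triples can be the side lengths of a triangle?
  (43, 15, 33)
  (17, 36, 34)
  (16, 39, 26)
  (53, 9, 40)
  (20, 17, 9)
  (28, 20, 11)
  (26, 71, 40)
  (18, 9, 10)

(15,33,43): 15+33 > 43 → valid
(17,34,36): 17+34 > 36 → valid
(16,26,39): 16+26 > 39 → valid
(9,40,53): 9+40 ≤ 53 → not valid
(9,17,20): 9+17 > 20 → valid
(11,20,28): 11+20 > 28 → valid
(26,40,71): 26+40 ≤ 71 → not valid
(9,10,18): 9+10 > 18 → valid
6 of the 8 triples form a triangle.

6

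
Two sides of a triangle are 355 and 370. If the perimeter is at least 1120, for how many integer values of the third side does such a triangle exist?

Triangle inequality: 15 < x < 725. Perimeter ≥ 1120 gives x ≥ 1120 − 355 − 370 = 395.
So 395 ≤ x < 725; integers 395 through 724: 330 values.

330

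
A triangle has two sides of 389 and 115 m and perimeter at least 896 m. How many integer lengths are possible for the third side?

Triangle inequality: 274 < x < 504. Perimeter ≥ 896 gives x ≥ 896 − 389 − 115 = 392.
So 392 ≤ x < 504; integers 392 through 503: 112 values.

112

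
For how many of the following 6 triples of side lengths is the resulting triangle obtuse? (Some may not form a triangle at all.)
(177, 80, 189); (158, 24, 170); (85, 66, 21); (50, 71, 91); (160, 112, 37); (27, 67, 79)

(177,80,189): 80²+177² = 37729 > 35721 = 189² → acute
(158,24,170): 24²+158² = 25540 < 28900 = 170² → obtuse
(85,66,21): 21²+66² = 4797 < 7225 = 85² → obtuse
(50,71,91): 50²+71² = 7541 < 8281 = 91² → obtuse
(160,112,37): 37+112 ≤ 160, not a triangle
(27,67,79): 27²+67² = 5218 < 6241 = 79² → obtuse
4 of the 6 are obtuse.

4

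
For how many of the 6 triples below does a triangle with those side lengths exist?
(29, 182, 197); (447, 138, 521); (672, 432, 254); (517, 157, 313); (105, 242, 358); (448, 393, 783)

4

(29,182,197): 29+182 > 197 → valid
(138,447,521): 138+447 > 521 → valid
(254,432,672): 254+432 > 672 → valid
(157,313,517): 157+313 ≤ 517 → not valid
(105,242,358): 105+242 ≤ 358 → not valid
(393,448,783): 393+448 > 783 → valid
4 of the 6 triples form a triangle.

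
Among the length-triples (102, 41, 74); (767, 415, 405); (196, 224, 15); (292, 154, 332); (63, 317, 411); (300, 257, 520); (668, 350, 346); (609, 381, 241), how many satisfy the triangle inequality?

6

(41,74,102): 41+74 > 102 → valid
(405,415,767): 405+415 > 767 → valid
(15,196,224): 15+196 ≤ 224 → not valid
(154,292,332): 154+292 > 332 → valid
(63,317,411): 63+317 ≤ 411 → not valid
(257,300,520): 257+300 > 520 → valid
(346,350,668): 346+350 > 668 → valid
(241,381,609): 241+381 > 609 → valid
6 of the 8 triples form a triangle.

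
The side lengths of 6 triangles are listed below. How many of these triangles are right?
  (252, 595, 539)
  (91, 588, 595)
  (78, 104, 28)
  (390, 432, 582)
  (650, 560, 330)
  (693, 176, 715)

5

(252,595,539): 252²+539² = 354025 = 595² → right
(91,588,595): 91²+588² = 354025 = 595² → right
(78,104,28): 28²+78² = 6868 < 10816 = 104² → obtuse
(390,432,582): 390²+432² = 338724 = 582² → right
(650,560,330): 330²+560² = 422500 = 650² → right
(693,176,715): 176²+693² = 511225 = 715² → right
5 of the 6 are right.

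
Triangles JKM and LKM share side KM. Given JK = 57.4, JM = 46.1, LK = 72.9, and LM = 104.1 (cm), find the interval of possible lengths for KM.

From triangle JKM: |57.4 − 46.1| < KM < 57.4 + 46.1, i.e. 11.3 < KM < 103.5.
From triangle LKM: 31.2 < KM < 177.0.
Both must hold, so KM lies in the intersection.

31.2 < KM < 103.5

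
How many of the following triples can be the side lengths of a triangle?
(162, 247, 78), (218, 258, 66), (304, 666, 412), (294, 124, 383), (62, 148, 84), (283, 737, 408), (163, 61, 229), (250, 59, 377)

(78,162,247): 78+162 ≤ 247 → not valid
(66,218,258): 66+218 > 258 → valid
(304,412,666): 304+412 > 666 → valid
(124,294,383): 124+294 > 383 → valid
(62,84,148): 62+84 ≤ 148 → not valid
(283,408,737): 283+408 ≤ 737 → not valid
(61,163,229): 61+163 ≤ 229 → not valid
(59,250,377): 59+250 ≤ 377 → not valid
3 of the 8 triples form a triangle.

3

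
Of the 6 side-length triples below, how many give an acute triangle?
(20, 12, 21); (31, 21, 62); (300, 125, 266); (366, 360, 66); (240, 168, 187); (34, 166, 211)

2

(20,12,21): 12²+20² = 544 > 441 = 21² → acute
(31,21,62): 21+31 ≤ 62, not a triangle
(300,125,266): 125²+266² = 86381 < 90000 = 300² → obtuse
(366,360,66): 66²+360² = 133956 = 366² → right
(240,168,187): 168²+187² = 63193 > 57600 = 240² → acute
(34,166,211): 34+166 ≤ 211, not a triangle
2 of the 6 are acute.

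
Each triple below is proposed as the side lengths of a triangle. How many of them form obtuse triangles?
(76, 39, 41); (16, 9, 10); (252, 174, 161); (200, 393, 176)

3

(76,39,41): 39²+41² = 3202 < 5776 = 76² → obtuse
(16,9,10): 9²+10² = 181 < 256 = 16² → obtuse
(252,174,161): 161²+174² = 56197 < 63504 = 252² → obtuse
(200,393,176): 176+200 ≤ 393, not a triangle
3 of the 4 are obtuse.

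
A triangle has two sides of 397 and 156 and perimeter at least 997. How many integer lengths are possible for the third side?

Triangle inequality: 241 < x < 553. Perimeter ≥ 997 gives x ≥ 997 − 397 − 156 = 444.
So 444 ≤ x < 553; integers 444 through 552: 109 values.

109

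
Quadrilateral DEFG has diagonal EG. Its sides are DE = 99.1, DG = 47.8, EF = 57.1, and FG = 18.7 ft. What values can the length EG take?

51.3 < EG < 75.8

From triangle DEG: |99.1 − 47.8| < EG < 99.1 + 47.8, i.e. 51.3 < EG < 146.9.
From triangle FEG: 38.4 < EG < 75.8.
Both must hold, so EG lies in the intersection.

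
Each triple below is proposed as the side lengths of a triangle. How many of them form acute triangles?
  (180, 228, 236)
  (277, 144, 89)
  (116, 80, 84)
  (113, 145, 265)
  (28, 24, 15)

2

(180,228,236): 180²+228² = 84384 > 55696 = 236² → acute
(277,144,89): 89+144 ≤ 277, not a triangle
(116,80,84): 80²+84² = 13456 = 116² → right
(113,145,265): 113+145 ≤ 265, not a triangle
(28,24,15): 15²+24² = 801 > 784 = 28² → acute
2 of the 5 are acute.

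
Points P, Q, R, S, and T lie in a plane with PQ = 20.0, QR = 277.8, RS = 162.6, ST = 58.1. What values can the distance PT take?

The maximum is all hops collinear in one direction: 20.0 + 277.8 + 162.6 + 58.1 = 518.5.
The longest hop is 277.8; the others sum to 240.7. Folding the others back against it leaves at least 277.8 − 240.7 = 37.1.

37.1 ≤ PT ≤ 518.5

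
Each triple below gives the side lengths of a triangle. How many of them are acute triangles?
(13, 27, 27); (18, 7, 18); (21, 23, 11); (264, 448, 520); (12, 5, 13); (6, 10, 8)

3

(13,27,27): 13²+27² = 898 > 729 = 27² → acute
(18,7,18): 7²+18² = 373 > 324 = 18² → acute
(21,23,11): 11²+21² = 562 > 529 = 23² → acute
(264,448,520): 264²+448² = 270400 = 520² → right
(12,5,13): 5²+12² = 169 = 13² → right
(6,10,8): 6²+8² = 100 = 10² → right
3 of the 6 are acute.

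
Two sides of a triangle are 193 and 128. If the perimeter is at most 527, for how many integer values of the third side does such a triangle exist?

141

Triangle inequality: 65 < x < 321. Perimeter ≤ 527 gives x ≤ 527 − 193 − 128 = 206.
So 65 < x ≤ 206; integers 66 through 206: 141 values.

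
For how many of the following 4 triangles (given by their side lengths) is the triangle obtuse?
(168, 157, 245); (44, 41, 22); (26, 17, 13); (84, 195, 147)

3

(168,157,245): 157²+168² = 52873 < 60025 = 245² → obtuse
(44,41,22): 22²+41² = 2165 > 1936 = 44² → acute
(26,17,13): 13²+17² = 458 < 676 = 26² → obtuse
(84,195,147): 84²+147² = 28665 < 38025 = 195² → obtuse
3 of the 4 are obtuse.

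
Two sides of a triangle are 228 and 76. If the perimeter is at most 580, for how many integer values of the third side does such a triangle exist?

124

Triangle inequality: 152 < x < 304. Perimeter ≤ 580 gives x ≤ 580 − 228 − 76 = 276.
So 152 < x ≤ 276; integers 153 through 276: 124 values.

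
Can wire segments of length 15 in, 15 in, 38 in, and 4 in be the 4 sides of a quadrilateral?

For a quadrilateral, each side must be shorter than the sum of the others.
Here the longest side is 38, but the remaining 3 sides sum to only 34.

No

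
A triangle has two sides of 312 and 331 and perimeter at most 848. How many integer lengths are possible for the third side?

Triangle inequality: 19 < x < 643. Perimeter ≤ 848 gives x ≤ 848 − 312 − 331 = 205.
So 19 < x ≤ 205; integers 20 through 205: 186 values.

186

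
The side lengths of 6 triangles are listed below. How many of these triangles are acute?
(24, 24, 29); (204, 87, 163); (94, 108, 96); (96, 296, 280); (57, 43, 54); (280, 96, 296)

3

(24,24,29): 24²+24² = 1152 > 841 = 29² → acute
(204,87,163): 87²+163² = 34138 < 41616 = 204² → obtuse
(94,108,96): 94²+96² = 18052 > 11664 = 108² → acute
(96,296,280): 96²+280² = 87616 = 296² → right
(57,43,54): 43²+54² = 4765 > 3249 = 57² → acute
(280,96,296): 96²+280² = 87616 = 296² → right
3 of the 6 are acute.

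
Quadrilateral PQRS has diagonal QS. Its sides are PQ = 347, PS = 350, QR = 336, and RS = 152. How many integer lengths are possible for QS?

303

From triangle PQS: 3 < QS < 697.
From triangle RQS: 184 < QS < 488.
Intersection: 184 < QS < 488, so integers 185 through 487: 303 values.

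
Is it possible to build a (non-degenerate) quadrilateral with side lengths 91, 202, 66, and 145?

A quadrilateral exists iff every side is shorter than the sum of the others — equivalently, the longest side is less than the sum of the rest.
Longest side 202 < 302 (sum of the remaining 3), so yes.

Yes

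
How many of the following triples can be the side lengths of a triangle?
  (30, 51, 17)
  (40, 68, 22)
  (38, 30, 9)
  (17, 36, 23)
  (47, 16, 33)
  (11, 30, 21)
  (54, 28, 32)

5

(17,30,51): 17+30 ≤ 51 → not valid
(22,40,68): 22+40 ≤ 68 → not valid
(9,30,38): 9+30 > 38 → valid
(17,23,36): 17+23 > 36 → valid
(16,33,47): 16+33 > 47 → valid
(11,21,30): 11+21 > 30 → valid
(28,32,54): 28+32 > 54 → valid
5 of the 7 triples form a triangle.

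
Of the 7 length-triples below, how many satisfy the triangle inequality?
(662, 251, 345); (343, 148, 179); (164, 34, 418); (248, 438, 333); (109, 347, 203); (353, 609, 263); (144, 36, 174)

3

(251,345,662): 251+345 ≤ 662 → not valid
(148,179,343): 148+179 ≤ 343 → not valid
(34,164,418): 34+164 ≤ 418 → not valid
(248,333,438): 248+333 > 438 → valid
(109,203,347): 109+203 ≤ 347 → not valid
(263,353,609): 263+353 > 609 → valid
(36,144,174): 36+144 > 174 → valid
3 of the 7 triples form a triangle.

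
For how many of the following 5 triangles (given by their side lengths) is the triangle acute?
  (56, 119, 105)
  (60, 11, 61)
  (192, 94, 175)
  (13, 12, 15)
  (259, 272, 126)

(56,119,105): 56²+105² = 14161 = 119² → right
(60,11,61): 11²+60² = 3721 = 61² → right
(192,94,175): 94²+175² = 39461 > 36864 = 192² → acute
(13,12,15): 12²+13² = 313 > 225 = 15² → acute
(259,272,126): 126²+259² = 82957 > 73984 = 272² → acute
3 of the 5 are acute.

3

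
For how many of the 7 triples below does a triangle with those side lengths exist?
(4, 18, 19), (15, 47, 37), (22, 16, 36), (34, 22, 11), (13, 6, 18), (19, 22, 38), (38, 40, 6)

(4,18,19): 4+18 > 19 → valid
(15,37,47): 15+37 > 47 → valid
(16,22,36): 16+22 > 36 → valid
(11,22,34): 11+22 ≤ 34 → not valid
(6,13,18): 6+13 > 18 → valid
(19,22,38): 19+22 > 38 → valid
(6,38,40): 6+38 > 40 → valid
6 of the 7 triples form a triangle.

6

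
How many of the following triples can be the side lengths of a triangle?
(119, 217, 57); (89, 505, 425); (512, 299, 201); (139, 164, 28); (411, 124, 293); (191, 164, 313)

(57,119,217): 57+119 ≤ 217 → not valid
(89,425,505): 89+425 > 505 → valid
(201,299,512): 201+299 ≤ 512 → not valid
(28,139,164): 28+139 > 164 → valid
(124,293,411): 124+293 > 411 → valid
(164,191,313): 164+191 > 313 → valid
4 of the 6 triples form a triangle.

4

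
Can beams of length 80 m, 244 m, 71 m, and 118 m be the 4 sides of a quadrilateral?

Yes

A quadrilateral exists iff every side is shorter than the sum of the others — equivalently, the longest side is less than the sum of the rest.
Longest side 244 < 269 (sum of the remaining 3), so yes.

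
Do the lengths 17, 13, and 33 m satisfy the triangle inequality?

The longest side is 33, but the other two sum to only 30.
30 < 33, so the triangle inequality fails.

No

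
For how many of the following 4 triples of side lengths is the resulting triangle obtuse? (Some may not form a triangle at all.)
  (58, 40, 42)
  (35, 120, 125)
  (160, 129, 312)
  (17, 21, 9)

(58,40,42): 40²+42² = 3364 = 58² → right
(35,120,125): 35²+120² = 15625 = 125² → right
(160,129,312): 129+160 ≤ 312, not a triangle
(17,21,9): 9²+17² = 370 < 441 = 21² → obtuse
1 of the 4 is obtuse.

1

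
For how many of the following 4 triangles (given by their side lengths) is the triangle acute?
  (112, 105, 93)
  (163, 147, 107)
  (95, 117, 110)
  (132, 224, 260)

(112,105,93): 93²+105² = 19674 > 12544 = 112² → acute
(163,147,107): 107²+147² = 33058 > 26569 = 163² → acute
(95,117,110): 95²+110² = 21125 > 13689 = 117² → acute
(132,224,260): 132²+224² = 67600 = 260² → right
3 of the 4 are acute.

3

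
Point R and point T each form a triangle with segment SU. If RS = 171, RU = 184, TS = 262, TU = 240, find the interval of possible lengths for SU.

From triangle RSU: |171 − 184| < SU < 171 + 184, i.e. 13 < SU < 355.
From triangle TSU: 22 < SU < 502.
Both must hold, so SU lies in the intersection.

22 < SU < 355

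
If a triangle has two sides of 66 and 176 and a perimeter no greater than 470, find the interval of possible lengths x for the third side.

Triangle inequality alone gives 110 < x < 242.
The perimeter condition gives x ≤ 470 − 66 − 176 = 228.
Intersecting the two: 110 < x ≤ 228.

110 < x ≤ 228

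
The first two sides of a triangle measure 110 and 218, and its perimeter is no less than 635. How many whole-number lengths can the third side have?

21

Triangle inequality: 108 < x < 328. Perimeter ≥ 635 gives x ≥ 635 − 110 − 218 = 307.
So 307 ≤ x < 328; integers 307 through 327: 21 values.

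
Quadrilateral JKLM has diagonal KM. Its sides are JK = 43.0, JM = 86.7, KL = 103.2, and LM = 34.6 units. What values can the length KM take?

68.6 < KM < 129.7

From triangle JKM: |43.0 − 86.7| < KM < 43.0 + 86.7, i.e. 43.7 < KM < 129.7.
From triangle LKM: 68.6 < KM < 137.8.
Both must hold, so KM lies in the intersection.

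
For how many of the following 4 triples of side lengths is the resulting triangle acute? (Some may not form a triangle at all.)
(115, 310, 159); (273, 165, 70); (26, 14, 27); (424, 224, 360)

1

(115,310,159): 115+159 ≤ 310, not a triangle
(273,165,70): 70+165 ≤ 273, not a triangle
(26,14,27): 14²+26² = 872 > 729 = 27² → acute
(424,224,360): 224²+360² = 179776 = 424² → right
1 of the 4 is acute.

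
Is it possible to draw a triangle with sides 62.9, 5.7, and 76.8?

No

The longest side is 76.8, but the other two sum to only 68.6.
68.6 < 76.8, so the triangle inequality fails.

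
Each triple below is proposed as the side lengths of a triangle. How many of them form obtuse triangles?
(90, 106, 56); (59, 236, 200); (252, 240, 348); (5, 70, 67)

2

(90,106,56): 56²+90² = 11236 = 106² → right
(59,236,200): 59²+200² = 43481 < 55696 = 236² → obtuse
(252,240,348): 240²+252² = 121104 = 348² → right
(5,70,67): 5²+67² = 4514 < 4900 = 70² → obtuse
2 of the 4 are obtuse.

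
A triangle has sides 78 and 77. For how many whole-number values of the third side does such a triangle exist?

The third side lies in the open interval (1, 155).
Integers from 2 to 154 inclusive: 154 − 2 + 1 = 153.

153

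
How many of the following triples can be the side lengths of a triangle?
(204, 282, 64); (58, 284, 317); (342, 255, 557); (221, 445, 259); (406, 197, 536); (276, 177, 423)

(64,204,282): 64+204 ≤ 282 → not valid
(58,284,317): 58+284 > 317 → valid
(255,342,557): 255+342 > 557 → valid
(221,259,445): 221+259 > 445 → valid
(197,406,536): 197+406 > 536 → valid
(177,276,423): 177+276 > 423 → valid
5 of the 6 triples form a triangle.

5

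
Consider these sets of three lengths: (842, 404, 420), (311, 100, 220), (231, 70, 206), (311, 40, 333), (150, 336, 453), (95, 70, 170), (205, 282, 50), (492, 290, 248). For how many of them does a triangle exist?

5

(404,420,842): 404+420 ≤ 842 → not valid
(100,220,311): 100+220 > 311 → valid
(70,206,231): 70+206 > 231 → valid
(40,311,333): 40+311 > 333 → valid
(150,336,453): 150+336 > 453 → valid
(70,95,170): 70+95 ≤ 170 → not valid
(50,205,282): 50+205 ≤ 282 → not valid
(248,290,492): 248+290 > 492 → valid
5 of the 8 triples form a triangle.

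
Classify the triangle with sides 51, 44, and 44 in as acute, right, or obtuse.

acute

Compare the square of the longest side to the sum of squares of the other two: 44² + 44² = 3872 > 2601 = 51².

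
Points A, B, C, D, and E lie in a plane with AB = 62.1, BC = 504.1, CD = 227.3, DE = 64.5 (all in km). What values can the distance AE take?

150.2 ≤ AE ≤ 858.0 km

The maximum is all hops collinear in one direction: 62.1 + 504.1 + 227.3 + 64.5 = 858.0.
The longest hop is 504.1; the others sum to 353.9. Folding the others back against it leaves at least 504.1 − 353.9 = 150.2.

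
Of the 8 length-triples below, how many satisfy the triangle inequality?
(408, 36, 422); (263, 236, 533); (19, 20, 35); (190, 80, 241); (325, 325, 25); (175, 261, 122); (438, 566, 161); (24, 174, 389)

(36,408,422): 36+408 > 422 → valid
(236,263,533): 236+263 ≤ 533 → not valid
(19,20,35): 19+20 > 35 → valid
(80,190,241): 80+190 > 241 → valid
(25,325,325): 25+325 > 325 → valid
(122,175,261): 122+175 > 261 → valid
(161,438,566): 161+438 > 566 → valid
(24,174,389): 24+174 ≤ 389 → not valid
6 of the 8 triples form a triangle.

6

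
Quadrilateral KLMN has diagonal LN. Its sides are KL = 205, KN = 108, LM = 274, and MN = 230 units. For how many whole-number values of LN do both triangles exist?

From triangle KLN: 97 < LN < 313.
From triangle MLN: 44 < LN < 504.
Intersection: 97 < LN < 313, so integers 98 through 312: 215 values.

215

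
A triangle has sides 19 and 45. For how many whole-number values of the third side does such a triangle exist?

The third side lies in the open interval (26, 64).
Integers from 27 to 63 inclusive: 63 − 27 + 1 = 37.

37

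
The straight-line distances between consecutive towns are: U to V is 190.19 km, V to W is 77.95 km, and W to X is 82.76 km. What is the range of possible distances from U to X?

29.48 ≤ UX ≤ 350.90 km

The maximum is all hops collinear in one direction: 190.19 + 77.95 + 82.76 = 350.90.
The longest hop is 190.19; the others sum to 160.71. Folding the others back against it leaves at least 190.19 − 160.71 = 29.48.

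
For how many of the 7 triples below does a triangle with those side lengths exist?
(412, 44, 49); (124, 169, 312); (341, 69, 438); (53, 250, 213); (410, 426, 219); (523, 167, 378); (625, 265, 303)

3

(44,49,412): 44+49 ≤ 412 → not valid
(124,169,312): 124+169 ≤ 312 → not valid
(69,341,438): 69+341 ≤ 438 → not valid
(53,213,250): 53+213 > 250 → valid
(219,410,426): 219+410 > 426 → valid
(167,378,523): 167+378 > 523 → valid
(265,303,625): 265+303 ≤ 625 → not valid
3 of the 7 triples form a triangle.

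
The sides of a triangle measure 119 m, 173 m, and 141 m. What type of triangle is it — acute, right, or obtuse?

Compare the square of the longest side to the sum of squares of the other two: 119² + 141² = 34042 > 29929 = 173².

acute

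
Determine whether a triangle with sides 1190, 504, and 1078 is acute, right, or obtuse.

right

Compare the square of the longest side to the sum of squares of the other two: 504² + 1078² = 1416100 = 1190².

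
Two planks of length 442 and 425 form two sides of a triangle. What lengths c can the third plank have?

By the triangle inequality, c must be less than 442 + 425 = 867 and greater than |442 − 425| = 17.

17 < c < 867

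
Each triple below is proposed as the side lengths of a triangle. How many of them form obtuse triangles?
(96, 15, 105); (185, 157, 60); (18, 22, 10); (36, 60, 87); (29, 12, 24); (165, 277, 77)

5

(96,15,105): 15²+96² = 9441 < 11025 = 105² → obtuse
(185,157,60): 60²+157² = 28249 < 34225 = 185² → obtuse
(18,22,10): 10²+18² = 424 < 484 = 22² → obtuse
(36,60,87): 36²+60² = 4896 < 7569 = 87² → obtuse
(29,12,24): 12²+24² = 720 < 841 = 29² → obtuse
(165,277,77): 77+165 ≤ 277, not a triangle
5 of the 6 are obtuse.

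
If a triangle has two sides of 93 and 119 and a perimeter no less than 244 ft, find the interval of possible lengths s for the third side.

Triangle inequality alone gives 26 < s < 212.
The perimeter condition gives s ≥ 244 − 93 − 119 = 32.
Intersecting the two: 32 ≤ s < 212.

32 ≤ s < 212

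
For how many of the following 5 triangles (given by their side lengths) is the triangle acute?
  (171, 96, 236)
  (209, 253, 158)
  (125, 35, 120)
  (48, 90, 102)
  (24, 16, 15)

1

(171,96,236): 96²+171² = 38457 < 55696 = 236² → obtuse
(209,253,158): 158²+209² = 68645 > 64009 = 253² → acute
(125,35,120): 35²+120² = 15625 = 125² → right
(48,90,102): 48²+90² = 10404 = 102² → right
(24,16,15): 15²+16² = 481 < 576 = 24² → obtuse
1 of the 5 is acute.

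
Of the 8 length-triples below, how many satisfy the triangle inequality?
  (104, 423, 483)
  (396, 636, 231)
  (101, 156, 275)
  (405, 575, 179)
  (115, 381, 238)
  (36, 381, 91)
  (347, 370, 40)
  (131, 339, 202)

(104,423,483): 104+423 > 483 → valid
(231,396,636): 231+396 ≤ 636 → not valid
(101,156,275): 101+156 ≤ 275 → not valid
(179,405,575): 179+405 > 575 → valid
(115,238,381): 115+238 ≤ 381 → not valid
(36,91,381): 36+91 ≤ 381 → not valid
(40,347,370): 40+347 > 370 → valid
(131,202,339): 131+202 ≤ 339 → not valid
3 of the 8 triples form a triangle.

3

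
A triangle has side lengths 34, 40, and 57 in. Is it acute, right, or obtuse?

Compare the square of the longest side to the sum of squares of the other two: 34² + 40² = 2756 < 3249 = 57².

obtuse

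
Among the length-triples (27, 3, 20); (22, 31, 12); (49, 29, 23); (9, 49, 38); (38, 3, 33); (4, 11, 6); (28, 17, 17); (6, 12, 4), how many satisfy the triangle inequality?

(3,20,27): 3+20 ≤ 27 → not valid
(12,22,31): 12+22 > 31 → valid
(23,29,49): 23+29 > 49 → valid
(9,38,49): 9+38 ≤ 49 → not valid
(3,33,38): 3+33 ≤ 38 → not valid
(4,6,11): 4+6 ≤ 11 → not valid
(17,17,28): 17+17 > 28 → valid
(4,6,12): 4+6 ≤ 12 → not valid
3 of the 8 triples form a triangle.

3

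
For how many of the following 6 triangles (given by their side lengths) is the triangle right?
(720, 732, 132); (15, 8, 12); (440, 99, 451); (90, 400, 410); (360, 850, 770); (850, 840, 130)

5

(720,732,132): 132²+720² = 535824 = 732² → right
(15,8,12): 8²+12² = 208 < 225 = 15² → obtuse
(440,99,451): 99²+440² = 203401 = 451² → right
(90,400,410): 90²+400² = 168100 = 410² → right
(360,850,770): 360²+770² = 722500 = 850² → right
(850,840,130): 130²+840² = 722500 = 850² → right
5 of the 6 are right.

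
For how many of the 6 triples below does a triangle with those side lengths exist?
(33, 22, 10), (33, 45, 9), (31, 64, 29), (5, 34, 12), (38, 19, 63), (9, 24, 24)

1

(10,22,33): 10+22 ≤ 33 → not valid
(9,33,45): 9+33 ≤ 45 → not valid
(29,31,64): 29+31 ≤ 64 → not valid
(5,12,34): 5+12 ≤ 34 → not valid
(19,38,63): 19+38 ≤ 63 → not valid
(9,24,24): 9+24 > 24 → valid
1 of the 6 triples forms a triangle.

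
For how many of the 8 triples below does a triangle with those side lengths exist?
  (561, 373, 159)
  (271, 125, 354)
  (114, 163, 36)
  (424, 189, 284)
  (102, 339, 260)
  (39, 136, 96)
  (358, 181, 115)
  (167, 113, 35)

3

(159,373,561): 159+373 ≤ 561 → not valid
(125,271,354): 125+271 > 354 → valid
(36,114,163): 36+114 ≤ 163 → not valid
(189,284,424): 189+284 > 424 → valid
(102,260,339): 102+260 > 339 → valid
(39,96,136): 39+96 ≤ 136 → not valid
(115,181,358): 115+181 ≤ 358 → not valid
(35,113,167): 35+113 ≤ 167 → not valid
3 of the 8 triples form a triangle.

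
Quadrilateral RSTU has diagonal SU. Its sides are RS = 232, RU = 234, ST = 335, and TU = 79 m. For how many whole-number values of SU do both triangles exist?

From triangle RSU: 2 < SU < 466.
From triangle TSU: 256 < SU < 414.
Intersection: 256 < SU < 414, so integers 257 through 413: 157 values.

157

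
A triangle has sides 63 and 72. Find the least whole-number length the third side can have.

The third side must be strictly greater than |63 − 72| = 9.
The smallest integer above 9 is 10.

10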